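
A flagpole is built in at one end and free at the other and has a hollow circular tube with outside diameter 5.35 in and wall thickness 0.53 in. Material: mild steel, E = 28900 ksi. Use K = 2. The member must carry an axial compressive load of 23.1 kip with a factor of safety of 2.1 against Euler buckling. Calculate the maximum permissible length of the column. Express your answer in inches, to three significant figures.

Inner diameter d_i = 5.35 − 2×0.53 = 4.290 in
I = π(d_o⁴ − d_i⁴)/64 = π(5.35⁴ − 4.290⁴)/64 = 23.59 in⁴
Required critical load P_cr = n·P = 2.1 × 23.1 = 48.51 kip = 4.851×10^4 lb
From P_cr = π²EI/(K·L)²:  L = (1/K)·√(π²EI/P_cr) = (1/2)·√(π²×2.89×10^7×23.59/4.851×10^4)
L = 186 in

L_max ≈ 186 in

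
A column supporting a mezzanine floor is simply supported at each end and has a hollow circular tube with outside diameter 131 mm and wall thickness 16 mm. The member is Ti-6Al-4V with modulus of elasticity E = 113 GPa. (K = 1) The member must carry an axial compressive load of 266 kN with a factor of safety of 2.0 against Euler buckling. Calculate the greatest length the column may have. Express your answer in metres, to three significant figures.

L_max ≈ 4.52 m

Inner diameter d_i = 131 − 2×16 = 99.00 mm
I = π(d_o⁴ − d_i⁴)/64 = π(131⁴ − 99.00⁴)/64 = 9.741×10^6 mm⁴
I = 9.741×10^-6 m⁴
Required critical load P_cr = n·P = 2.0 × 266 = 532.0 kN = 5.320×10^5 N
From P_cr = π²EI/(K·L)²:  L = (1/K)·√(π²EI/P_cr) = (1/1)·√(π²×1.13×10^11×9.741×10^-6/5.320×10^5)
L = 4.52 m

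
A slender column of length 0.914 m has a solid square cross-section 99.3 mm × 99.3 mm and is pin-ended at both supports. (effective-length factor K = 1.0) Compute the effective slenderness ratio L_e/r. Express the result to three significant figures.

λ ≈ 31.9

I = a⁴/12 = 99.3⁴/12 = 8.102×10^6 mm⁴
A = 9.860×10^3 mm²;  r_min = √(I/A) = √(8.102×10^6/9.860×10^3) = 28.67 mm
L_e = K·L = 1 × 0.914 m = 0.9140 m = 914.00 mm
λ = L_e / r_min = 914.00 / 28.67 = 31.9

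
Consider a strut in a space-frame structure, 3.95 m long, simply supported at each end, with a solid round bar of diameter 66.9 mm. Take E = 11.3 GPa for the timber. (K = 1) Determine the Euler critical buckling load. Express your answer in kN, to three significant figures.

P_cr ≈ 7.03 kN

I = πd⁴/64 = π×66.9⁴/64 = 9.833×10^5 mm⁴
I = 9.833×10^5 mm⁴ = 9.833×10^-7 m⁴
Effective length L_e = K·L = 1 × 3.95 = 3.950 m
P_cr = π²EI / L_e² = π² × 11.3×10⁹ × 9.833×10^-7 / 3.950² = 7.028×10^3 N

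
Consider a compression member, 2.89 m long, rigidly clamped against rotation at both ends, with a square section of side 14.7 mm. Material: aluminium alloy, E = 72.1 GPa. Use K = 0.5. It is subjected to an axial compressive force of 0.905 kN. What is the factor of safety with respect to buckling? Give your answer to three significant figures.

I = a⁴/12 = 14.7⁴/12 = 3.891×10^3 mm⁴
I = 3.891×10^3 mm⁴ = 3.891×10^-9 m⁴
Effective length L_e = K·L = 0.5 × 2.89 = 1.445 m
P_cr = π²EI / L_e² = π² × 72.1×10⁹ × 3.891×10^-9 / 1.445² = 1.326×10^3 N
Factor of safety n = P_cr / P = 1.3261 / 0.905 = 1.47

n ≈ 1.47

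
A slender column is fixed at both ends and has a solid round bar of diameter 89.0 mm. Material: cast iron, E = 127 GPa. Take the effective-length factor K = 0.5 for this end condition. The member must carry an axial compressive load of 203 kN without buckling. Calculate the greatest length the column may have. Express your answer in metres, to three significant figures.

I = πd⁴/64 = π×89.0⁴/64 = 3.080×10^6 mm⁴
I = 3.080×10^-6 m⁴
At the buckling limit P_cr = P = 2.030×10^5 N
From P_cr = π²EI/(K·L)²:  L = (1/K)·√(π²EI/P_cr) = (1/0.5)·√(π²×1.27×10^11×3.080×10^-6/2.030×10^5)
L = 8.72 m

L_max ≈ 8.72 m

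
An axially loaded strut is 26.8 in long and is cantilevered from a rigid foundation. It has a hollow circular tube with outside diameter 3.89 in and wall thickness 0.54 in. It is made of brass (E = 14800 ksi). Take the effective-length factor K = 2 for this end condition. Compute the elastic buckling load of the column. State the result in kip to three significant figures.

Inner diameter d_i = 3.89 − 2×0.54 = 2.810 in
I = π(d_o⁴ − d_i⁴)/64 = π(3.89⁴ − 2.810⁴)/64 = 8.180 in⁴
Effective length L_e = K·L = 2 × 26.8 = 53.60 in
P_cr = π²EI / L_e² = π² × 14800×10³ × 8.180 / 53.60² = 4.159×10^5 lb

P_cr ≈ 416 kip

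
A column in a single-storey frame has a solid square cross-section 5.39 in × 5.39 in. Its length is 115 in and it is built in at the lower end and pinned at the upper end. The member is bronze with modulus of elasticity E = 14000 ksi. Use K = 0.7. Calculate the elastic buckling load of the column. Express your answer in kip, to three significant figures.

P_cr ≈ 1500 kip

I = a⁴/12 = 5.39⁴/12 = 70.34 in⁴
Effective length L_e = K·L = 0.7 × 115 = 80.50 in
P_cr = π²EI / L_e² = π² × 14000×10³ × 70.34 / 80.50² = 1.500×10^6 lb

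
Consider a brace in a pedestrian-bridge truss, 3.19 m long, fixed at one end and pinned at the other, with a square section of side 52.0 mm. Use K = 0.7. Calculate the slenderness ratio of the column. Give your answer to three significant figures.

λ ≈ 149

For a square r = a/√12 = 52.0/√12 = 15.01 mm
L_e = K·L = 0.7 × 3.19 m = 2.233 m = 2233.0 mm
λ = L_e / r_min = 2233.0 / 15.01 = 149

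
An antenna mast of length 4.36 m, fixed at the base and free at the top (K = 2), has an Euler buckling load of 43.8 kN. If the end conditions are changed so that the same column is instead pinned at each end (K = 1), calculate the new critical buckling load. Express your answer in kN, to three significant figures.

P_cr ≈ 175 kN

P_cr ∝ 1/K², so P_cr,new = P_cr,old × (K_old/K_new)² = 43.8 × (2/1)²
= 43.8 × 4.000 = 175 kN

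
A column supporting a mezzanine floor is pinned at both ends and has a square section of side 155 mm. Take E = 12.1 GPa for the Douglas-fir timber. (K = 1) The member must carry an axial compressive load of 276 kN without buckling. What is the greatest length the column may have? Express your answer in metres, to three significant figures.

I = a⁴/12 = 155⁴/12 = 4.810×10^7 mm⁴
I = 4.810×10^-5 m⁴
At the buckling limit P_cr = P = 2.760×10^5 N
From P_cr = π²EI/(K·L)²:  L = (1/K)·√(π²EI/P_cr) = (1/1)·√(π²×1.21×10^10×4.810×10^-5/2.760×10^5)
L = 4.56 m

L_max ≈ 4.56 m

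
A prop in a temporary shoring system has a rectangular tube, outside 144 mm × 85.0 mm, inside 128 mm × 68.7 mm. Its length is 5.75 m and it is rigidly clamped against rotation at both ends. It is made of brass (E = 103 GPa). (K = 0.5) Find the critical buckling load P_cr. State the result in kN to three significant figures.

Weak-axis I_min = (h_o·b_o³ − h_i·b_i³)/12 with b_o = 85.0, b_i = 68.70 mm (shorter outer/inner sides).
I_min = (144×85.0³ − 128.0×68.70³)/12 = 3.911×10^6 mm⁴
I = 3.911×10^6 mm⁴ = 3.911×10^-6 m⁴
Effective length L_e = K·L = 0.5 × 5.75 = 2.875 m
P_cr = π²EI / L_e² = π² × 103×10⁹ × 3.911×10^-6 / 2.875² = 4.810×10^5 N

P_cr ≈ 481 kN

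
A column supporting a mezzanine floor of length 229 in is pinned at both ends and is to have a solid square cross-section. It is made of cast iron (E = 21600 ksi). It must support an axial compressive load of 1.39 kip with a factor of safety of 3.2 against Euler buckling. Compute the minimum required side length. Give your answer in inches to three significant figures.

Required P_cr = n·P = 3.2 × 1.39 = 4.448 kip
L_e = K·L = 1 × 229 = 229.0 in
Required I = P_cr·L_e²/(π²E) = 4.448×10^3 × 229.0² / (π² × 2.16×10^7) = 1.094 in⁴
Solid square: I = a⁴/12  ⇒  a = (12I)^(1/4) = (12×1.094)^(1/4) = 1.90 in

a ≈ 1.90 in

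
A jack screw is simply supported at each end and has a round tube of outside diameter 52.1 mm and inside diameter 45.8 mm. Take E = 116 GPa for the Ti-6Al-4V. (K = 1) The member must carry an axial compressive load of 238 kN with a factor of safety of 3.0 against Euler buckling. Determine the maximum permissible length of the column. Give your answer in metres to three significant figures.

L_max ≈ 0.483 m

d_o = 52.1 mm, d_i = 45.8 mm
I = π(d_o⁴ − d_i⁴)/64 = π(52.1⁴ − 45.80⁴)/64 = 1.457×10^5 mm⁴
I = 1.457×10^-7 m⁴
Required critical load P_cr = n·P = 3.0 × 238 = 714.0 kN = 7.140×10^5 N
From P_cr = π²EI/(K·L)²:  L = (1/K)·√(π²EI/P_cr) = (1/1)·√(π²×1.16×10^11×1.457×10^-7/7.140×10^5)
L = 0.483 m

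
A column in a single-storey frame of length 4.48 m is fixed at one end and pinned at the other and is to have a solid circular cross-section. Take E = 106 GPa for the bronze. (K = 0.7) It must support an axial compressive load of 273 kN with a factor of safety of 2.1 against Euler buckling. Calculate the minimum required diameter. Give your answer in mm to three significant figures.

Required P_cr = n·P = 2.1 × 273 = 573.3 kN
L_e = K·L = 0.7 × 4.48 = 3.136 m
Required I = P_cr·L_e²/(π²E) = 5.733×10^5 × 3.136² / (π² × 1.06×10^11) = 5.389×10^-6 m⁴
I_req = 5.389×10^6 mm⁴
Solid circle: I = πd⁴/64  ⇒  d = (64I/π)^(1/4) = (64×5.389×10^6/π)^(1/4) = 102 mm

d ≈ 102 mm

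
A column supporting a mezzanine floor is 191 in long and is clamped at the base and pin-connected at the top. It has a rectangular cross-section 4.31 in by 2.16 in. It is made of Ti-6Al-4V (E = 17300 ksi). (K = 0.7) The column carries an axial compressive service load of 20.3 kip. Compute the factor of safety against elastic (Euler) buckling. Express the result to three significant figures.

Buckling occurs about the weak axis: I_min = h·b³/12 with b = 2.16 in (the shorter side).
I_min = 4.31×2.16³/12 = 3.620 in⁴
Effective length L_e = K·L = 0.7 × 191 = 133.7 in
P_cr = π²EI / L_e² = π² × 17300×10³ × 3.620 / 133.7² = 3.457×10^4 lb
Factor of safety n = P_cr / P = 34.573 / 20.3 = 1.70

n ≈ 1.70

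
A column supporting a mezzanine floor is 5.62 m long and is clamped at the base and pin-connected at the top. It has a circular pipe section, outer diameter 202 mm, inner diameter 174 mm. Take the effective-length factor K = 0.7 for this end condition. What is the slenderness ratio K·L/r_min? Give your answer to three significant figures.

λ ≈ 59.0

d_o = 202 mm, d_i = 174 mm
I = π(d_o⁴ − d_i⁴)/64 = π(202⁴ − 174.0⁴)/64 = 3.673×10^7 mm⁴
A = 8.269×10^3 mm²;  r_min = √(I/A) = √(3.673×10^7/8.269×10^3) = 66.65 mm
L_e = K·L = 0.7 × 5.62 m = 3.934 m = 3934.0 mm
λ = L_e / r_min = 3934.0 / 66.65 = 59.0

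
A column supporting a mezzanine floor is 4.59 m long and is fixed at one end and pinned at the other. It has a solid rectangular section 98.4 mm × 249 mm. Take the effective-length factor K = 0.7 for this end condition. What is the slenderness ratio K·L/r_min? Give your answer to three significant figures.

λ ≈ 113

For a rectangle r_min = b/√12 = 98.4/√12 = 28.41 mm
L_e = K·L = 0.7 × 4.59 m = 3.213 m = 3213.0 mm
λ = L_e / r_min = 3213.0 / 28.41 = 113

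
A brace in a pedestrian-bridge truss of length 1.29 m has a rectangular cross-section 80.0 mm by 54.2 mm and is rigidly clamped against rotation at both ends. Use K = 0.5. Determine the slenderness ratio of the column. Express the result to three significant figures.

λ ≈ 41.2

For a rectangle r_min = b/√12 = 54.2/√12 = 15.65 mm
L_e = K·L = 0.5 × 1.29 m = 0.6450 m = 645.00 mm
λ = L_e / r_min = 645.00 / 15.65 = 41.2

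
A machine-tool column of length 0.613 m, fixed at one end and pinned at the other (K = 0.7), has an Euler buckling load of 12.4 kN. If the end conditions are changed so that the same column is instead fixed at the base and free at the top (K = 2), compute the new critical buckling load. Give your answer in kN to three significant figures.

P_cr ∝ 1/K², so P_cr,new = P_cr,old × (K_old/K_new)² = 12.4 × (0.7/2)²
= 12.4 × 0.1225 = 1.52 kN

P_cr ≈ 1.52 kN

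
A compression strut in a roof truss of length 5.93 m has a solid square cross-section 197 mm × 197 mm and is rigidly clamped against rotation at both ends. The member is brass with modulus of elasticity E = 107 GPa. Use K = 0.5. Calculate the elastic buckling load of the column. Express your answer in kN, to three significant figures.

I = a⁴/12 = 197⁴/12 = 1.255×10^8 mm⁴
I = 1.255×10^8 mm⁴ = 1.255×10^-4 m⁴
Effective length L_e = K·L = 0.5 × 5.93 = 2.965 m
P_cr = π²EI / L_e² = π² × 107×10⁹ × 1.255×10^-4 / 2.965² = 1.508×10^7 N

P_cr ≈ 15100 kN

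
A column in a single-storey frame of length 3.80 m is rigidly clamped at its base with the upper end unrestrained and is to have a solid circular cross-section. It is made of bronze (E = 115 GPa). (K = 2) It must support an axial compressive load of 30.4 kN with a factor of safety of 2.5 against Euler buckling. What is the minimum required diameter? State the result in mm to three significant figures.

d ≈ 94.2 mm

Required P_cr = n·P = 2.5 × 30.4 = 76.00 kN
L_e = K·L = 2 × 3.80 = 7.600 m
Required I = P_cr·L_e²/(π²E) = 7.600×10^4 × 7.600² / (π² × 1.15×10^11) = 3.868×10^-6 m⁴
I_req = 3.868×10^6 mm⁴
Solid circle: I = πd⁴/64  ⇒  d = (64I/π)^(1/4) = (64×3.868×10^6/π)^(1/4) = 94.2 mm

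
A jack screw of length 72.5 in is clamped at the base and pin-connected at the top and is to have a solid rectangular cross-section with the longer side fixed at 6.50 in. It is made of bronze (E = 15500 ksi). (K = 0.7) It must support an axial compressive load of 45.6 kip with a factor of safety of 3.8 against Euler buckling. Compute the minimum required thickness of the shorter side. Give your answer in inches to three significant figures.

Required P_cr = n·P = 3.8 × 45.6 = 173.3 kip
L_e = K·L = 0.7 × 72.5 = 50.75 in
Required I = P_cr·L_e²/(π²E) = 1.733×10^5 × 50.75² / (π² × 1.55×10^7) = 2.917 in⁴
Rectangle, weak axis: I_min = h·b³/12 with h = 6.50 in fixed  ⇒  b = (12I/h)^(1/3) = 1.75 in

b ≈ 1.75 in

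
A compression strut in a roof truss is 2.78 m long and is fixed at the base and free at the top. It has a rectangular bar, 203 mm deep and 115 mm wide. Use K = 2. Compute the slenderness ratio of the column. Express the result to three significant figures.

For a rectangle r_min = b/√12 = 115/√12 = 33.20 mm
L_e = K·L = 2 × 2.78 m = 5.560 m = 5560.0 mm
λ = L_e / r_min = 5560.0 / 33.20 = 167

λ ≈ 167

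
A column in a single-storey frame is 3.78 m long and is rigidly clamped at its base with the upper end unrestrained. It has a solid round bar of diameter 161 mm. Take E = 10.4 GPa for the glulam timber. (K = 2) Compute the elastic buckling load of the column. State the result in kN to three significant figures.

I = πd⁴/64 = π×161⁴/64 = 3.298×10^7 mm⁴
I = 3.298×10^7 mm⁴ = 3.298×10^-5 m⁴
Effective length L_e = K·L = 2 × 3.78 = 7.560 m
P_cr = π²EI / L_e² = π² × 10.4×10⁹ × 3.298×10^-5 / 7.560² = 5.923×10^4 N

P_cr ≈ 59.2 kN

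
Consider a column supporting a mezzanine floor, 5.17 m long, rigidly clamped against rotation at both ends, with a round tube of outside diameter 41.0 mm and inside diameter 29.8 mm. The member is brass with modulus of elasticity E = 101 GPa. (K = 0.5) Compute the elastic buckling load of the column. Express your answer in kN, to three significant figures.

d_o = 41.0 mm, d_i = 29.8 mm
I = π(d_o⁴ − d_i⁴)/64 = π(41.0⁴ − 29.80⁴)/64 = 10.000×10^4 mm⁴
I = 10.000×10^4 mm⁴ = 10.000×10^-8 m⁴
Effective length L_e = K·L = 0.5 × 5.17 = 2.585 m
P_cr = π²EI / L_e² = π² × 101×10⁹ × 10.000×10^-8 / 2.585² = 1.492×10^4 N

P_cr ≈ 14.9 kN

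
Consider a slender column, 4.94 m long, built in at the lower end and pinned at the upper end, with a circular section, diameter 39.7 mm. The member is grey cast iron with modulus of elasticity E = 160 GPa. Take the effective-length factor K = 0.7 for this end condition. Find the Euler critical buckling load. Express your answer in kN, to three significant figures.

P_cr ≈ 16.1 kN

I = πd⁴/64 = π×39.7⁴/64 = 1.219×10^5 mm⁴
I = 1.219×10^5 mm⁴ = 1.219×10^-7 m⁴
Effective length L_e = K·L = 0.7 × 4.94 = 3.458 m
P_cr = π²EI / L_e² = π² × 160×10⁹ × 1.219×10^-7 / 3.458² = 1.610×10^4 N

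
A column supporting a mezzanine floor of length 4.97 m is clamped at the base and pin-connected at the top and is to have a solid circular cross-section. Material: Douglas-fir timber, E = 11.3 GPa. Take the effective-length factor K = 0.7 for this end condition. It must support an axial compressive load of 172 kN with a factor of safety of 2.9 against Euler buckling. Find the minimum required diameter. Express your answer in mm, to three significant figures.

Required P_cr = n·P = 2.9 × 172 = 498.8 kN
L_e = K·L = 0.7 × 4.97 = 3.479 m
Required I = P_cr·L_e²/(π²E) = 4.988×10^5 × 3.479² / (π² × 1.13×10^10) = 5.413×10^-5 m⁴
I_req = 5.413×10^7 mm⁴
Solid circle: I = πd⁴/64  ⇒  d = (64I/π)^(1/4) = (64×5.413×10^7/π)^(1/4) = 182 mm

d ≈ 182 mm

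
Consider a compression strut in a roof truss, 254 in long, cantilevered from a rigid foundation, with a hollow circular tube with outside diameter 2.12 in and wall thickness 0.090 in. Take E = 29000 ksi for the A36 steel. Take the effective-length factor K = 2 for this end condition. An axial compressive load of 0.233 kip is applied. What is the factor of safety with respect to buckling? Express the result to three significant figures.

Inner diameter d_i = 2.12 − 2×0.090 = 1.940 in
I = π(d_o⁴ − d_i⁴)/64 = π(2.12⁴ − 1.940⁴)/64 = 0.2962 in⁴
Effective length L_e = K·L = 2 × 254 = 508.0 in
P_cr = π²EI / L_e² = π² × 29000×10³ × 0.2962 / 508.0² = 328.6 lb
Factor of safety n = P_cr / P = 0.32856 / 0.233 = 1.41

n ≈ 1.41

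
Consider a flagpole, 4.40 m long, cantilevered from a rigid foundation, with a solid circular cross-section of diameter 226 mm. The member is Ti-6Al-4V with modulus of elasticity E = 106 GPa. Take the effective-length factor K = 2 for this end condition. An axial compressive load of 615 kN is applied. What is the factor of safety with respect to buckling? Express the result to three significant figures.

n ≈ 2.81

I = πd⁴/64 = π×226⁴/64 = 1.281×10^8 mm⁴
I = 1.281×10^8 mm⁴ = 1.281×10^-4 m⁴
Effective length L_e = K·L = 2 × 4.40 = 8.800 m
P_cr = π²EI / L_e² = π² × 106×10⁹ × 1.281×10^-4 / 8.800² = 1.730×10^6 N
Factor of safety n = P_cr / P = 1730.0 / 615 = 2.81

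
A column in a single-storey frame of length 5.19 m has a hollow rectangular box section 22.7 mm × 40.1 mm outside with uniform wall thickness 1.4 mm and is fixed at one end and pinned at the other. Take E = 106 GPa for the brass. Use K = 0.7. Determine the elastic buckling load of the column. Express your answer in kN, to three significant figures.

P_cr ≈ 1.16 kN

Inner dimensions: h_i = 40.1 − 2×1.4 = 37.30 mm, b_i = 22.7 − 2×1.4 = 19.90 mm
Weak-axis I_min = (h_o·b_o³ − h_i·b_i³)/12 with b_o = 22.7, b_i = 19.90 mm (shorter outer/inner sides).
I_min = (40.1×22.7³ − 37.30×19.90³)/12 = 1.459×10^4 mm⁴
I = 1.459×10^4 mm⁴ = 1.459×10^-8 m⁴
Effective length L_e = K·L = 0.7 × 5.19 = 3.633 m
P_cr = π²EI / L_e² = π² × 106×10⁹ × 1.459×10^-8 / 3.633² = 1.157×10^3 N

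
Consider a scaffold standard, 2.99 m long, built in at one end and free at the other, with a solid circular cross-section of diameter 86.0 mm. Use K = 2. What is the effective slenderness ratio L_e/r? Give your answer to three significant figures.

For a solid circle r = d/4 = 86.0/4 = 21.50 mm
L_e = K·L = 2 × 2.99 m = 5.980 m = 5980.0 mm
λ = L_e / r_min = 5980.0 / 21.50 = 278

λ ≈ 278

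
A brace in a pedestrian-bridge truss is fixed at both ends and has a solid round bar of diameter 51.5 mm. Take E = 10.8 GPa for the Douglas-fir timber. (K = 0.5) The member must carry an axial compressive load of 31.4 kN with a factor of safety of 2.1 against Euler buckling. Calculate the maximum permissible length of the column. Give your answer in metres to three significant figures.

L_max ≈ 1.49 m

I = πd⁴/64 = π×51.5⁴/64 = 3.453×10^5 mm⁴
I = 3.453×10^-7 m⁴
Required critical load P_cr = n·P = 2.1 × 31.4 = 65.94 kN = 6.594×10^4 N
From P_cr = π²EI/(K·L)²:  L = (1/K)·√(π²EI/P_cr) = (1/0.5)·√(π²×1.08×10^10×3.453×10^-7/6.594×10^4)
L = 1.49 m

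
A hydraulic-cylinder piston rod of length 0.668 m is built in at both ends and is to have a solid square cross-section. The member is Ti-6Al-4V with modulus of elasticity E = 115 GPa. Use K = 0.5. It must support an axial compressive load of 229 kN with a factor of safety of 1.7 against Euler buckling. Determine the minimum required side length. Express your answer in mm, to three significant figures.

Required P_cr = n·P = 1.7 × 229 = 389.3 kN
L_e = K·L = 0.5 × 0.668 = 0.3340 m
Required I = P_cr·L_e²/(π²E) = 3.893×10^5 × 0.3340² / (π² × 1.15×10^11) = 3.826×10^-8 m⁴
I_req = 3.826×10^4 mm⁴
Solid square: I = a⁴/12  ⇒  a = (12I)^(1/4) = (12×3.826×10^4)^(1/4) = 26.0 mm

a ≈ 26.0 mm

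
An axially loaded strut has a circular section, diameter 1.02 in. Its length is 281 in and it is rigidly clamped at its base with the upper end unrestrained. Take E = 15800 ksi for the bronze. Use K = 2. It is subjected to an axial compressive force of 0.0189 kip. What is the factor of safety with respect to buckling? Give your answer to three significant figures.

I = πd⁴/64 = π×1.02⁴/64 = 5.313×10^-2 in⁴
Effective length L_e = K·L = 2 × 281 = 562.0 in
P_cr = π²EI / L_e² = π² × 15800×10³ × 5.313×10^-2 / 562.0² = 26.23 lb
Factor of safety n = P_cr / P = 0.026233 / 0.0189 = 1.39

n ≈ 1.39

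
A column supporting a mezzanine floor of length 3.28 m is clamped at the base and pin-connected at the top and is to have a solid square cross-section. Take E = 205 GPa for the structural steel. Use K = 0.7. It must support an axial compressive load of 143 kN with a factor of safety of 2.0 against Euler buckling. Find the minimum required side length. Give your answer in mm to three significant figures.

Required P_cr = n·P = 2.0 × 143 = 286.0 kN
L_e = K·L = 0.7 × 3.28 = 2.296 m
Required I = P_cr·L_e²/(π²E) = 2.860×10^5 × 2.296² / (π² × 2.05×10^11) = 7.452×10^-7 m⁴
I_req = 7.452×10^5 mm⁴
Solid square: I = a⁴/12  ⇒  a = (12I)^(1/4) = (12×7.452×10^5)^(1/4) = 54.7 mm

a ≈ 54.7 mm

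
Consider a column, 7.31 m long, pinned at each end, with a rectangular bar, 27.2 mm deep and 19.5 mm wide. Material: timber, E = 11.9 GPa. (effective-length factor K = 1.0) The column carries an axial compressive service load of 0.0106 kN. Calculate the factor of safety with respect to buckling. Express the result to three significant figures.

Buckling occurs about the weak axis: I_min = h·b³/12 with b = 19.5 mm (the shorter side).
I_min = 27.2×19.5³/12 = 1.681×10^4 mm⁴
I = 1.681×10^4 mm⁴ = 1.681×10^-8 m⁴
Effective length L_e = K·L = 1 × 7.31 = 7.310 m
P_cr = π²EI / L_e² = π² × 11.9×10⁹ × 1.681×10^-8 / 7.310² = 36.94 N
Factor of safety n = P_cr / P = 0.036941 / 0.0106 = 3.48

n ≈ 3.48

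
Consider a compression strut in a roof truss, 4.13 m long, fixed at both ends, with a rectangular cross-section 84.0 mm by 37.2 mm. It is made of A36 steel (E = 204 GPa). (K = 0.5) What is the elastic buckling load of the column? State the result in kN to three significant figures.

P_cr ≈ 170 kN

Buckling occurs about the weak axis: I_min = h·b³/12 with b = 37.2 mm (the shorter side).
I_min = 84.0×37.2³/12 = 3.604×10^5 mm⁴
I = 3.604×10^5 mm⁴ = 3.604×10^-7 m⁴
Effective length L_e = K·L = 0.5 × 4.13 = 2.065 m
P_cr = π²EI / L_e² = π² × 204×10⁹ × 3.604×10^-7 / 2.065² = 1.701×10^5 N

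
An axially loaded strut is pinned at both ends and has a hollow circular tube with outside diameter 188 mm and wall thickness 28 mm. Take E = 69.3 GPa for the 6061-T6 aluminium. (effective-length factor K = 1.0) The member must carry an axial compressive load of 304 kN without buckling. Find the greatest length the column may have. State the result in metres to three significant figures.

Inner diameter d_i = 188 − 2×28 = 132.0 mm
I = π(d_o⁴ − d_i⁴)/64 = π(188⁴ − 132.0⁴)/64 = 4.642×10^7 mm⁴
I = 4.642×10^-5 m⁴
At the buckling limit P_cr = P = 3.040×10^5 N
From P_cr = π²EI/(K·L)²:  L = (1/K)·√(π²EI/P_cr) = (1/1)·√(π²×6.93×10^10×4.642×10^-5/3.040×10^5)
L = 10.2 m

L_max ≈ 10.2 m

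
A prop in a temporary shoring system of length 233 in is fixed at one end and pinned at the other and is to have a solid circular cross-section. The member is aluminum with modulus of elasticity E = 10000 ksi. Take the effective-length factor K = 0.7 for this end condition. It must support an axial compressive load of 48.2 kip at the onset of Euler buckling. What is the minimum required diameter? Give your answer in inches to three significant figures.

d ≈ 4.03 in

L_e = K·L = 0.7 × 233 = 163.1 in
Required I = P_cr·L_e²/(π²E) = 4.820×10^4 × 163.1² / (π² × 1.00×10^7) = 12.99 in⁴
Solid circle: I = πd⁴/64  ⇒  d = (64I/π)^(1/4) = (64×12.99/π)^(1/4) = 4.03 in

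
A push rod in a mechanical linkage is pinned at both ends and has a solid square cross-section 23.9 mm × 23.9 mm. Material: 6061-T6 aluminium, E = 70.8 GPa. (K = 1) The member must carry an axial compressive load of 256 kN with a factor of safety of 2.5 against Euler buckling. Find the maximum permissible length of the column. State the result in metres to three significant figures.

L_max ≈ 0.172 m

I = a⁴/12 = 23.9⁴/12 = 2.719×10^4 mm⁴
I = 2.719×10^-8 m⁴
Required critical load P_cr = n·P = 2.5 × 256 = 640.0 kN = 6.400×10^5 N
From P_cr = π²EI/(K·L)²:  L = (1/K)·√(π²EI/P_cr) = (1/1)·√(π²×7.08×10^10×2.719×10^-8/6.400×10^5)
L = 0.172 m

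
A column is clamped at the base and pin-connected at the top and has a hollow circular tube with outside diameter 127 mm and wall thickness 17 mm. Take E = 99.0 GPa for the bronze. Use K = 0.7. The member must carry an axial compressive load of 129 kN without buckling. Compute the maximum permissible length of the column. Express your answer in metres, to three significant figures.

L_max ≈ 11.9 m

Inner diameter d_i = 127 − 2×17 = 93.00 mm
I = π(d_o⁴ − d_i⁴)/64 = π(127⁴ − 93.00⁴)/64 = 9.098×10^6 mm⁴
I = 9.098×10^-6 m⁴
At the buckling limit P_cr = P = 1.290×10^5 N
From P_cr = π²EI/(K·L)²:  L = (1/K)·√(π²EI/P_cr) = (1/0.7)·√(π²×9.90×10^10×9.098×10^-6/1.290×10^5)
L = 11.9 m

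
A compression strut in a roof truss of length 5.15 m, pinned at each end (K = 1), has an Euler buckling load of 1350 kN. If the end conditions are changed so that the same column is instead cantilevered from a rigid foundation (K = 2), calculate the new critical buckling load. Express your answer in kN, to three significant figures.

P_cr ≈ 338 kN

P_cr ∝ 1/K², so P_cr,new = P_cr,old × (K_old/K_new)² = 1350 × (1/2)²
= 1350 × 0.2500 = 338 kN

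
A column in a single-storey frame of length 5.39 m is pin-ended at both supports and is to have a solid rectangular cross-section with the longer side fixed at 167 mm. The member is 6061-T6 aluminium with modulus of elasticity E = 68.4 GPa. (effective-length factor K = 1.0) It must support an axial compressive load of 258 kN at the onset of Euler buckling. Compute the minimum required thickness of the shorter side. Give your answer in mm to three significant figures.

b ≈ 92.7 mm

L_e = K·L = 1 × 5.39 = 5.390 m
Required I = P_cr·L_e²/(π²E) = 2.580×10^5 × 5.390² / (π² × 6.84×10^10) = 1.110×10^-5 m⁴
I_req = 1.110×10^7 mm⁴
Rectangle, weak axis: I_min = h·b³/12 with h = 167 mm fixed  ⇒  b = (12I/h)^(1/3) = 92.7 mm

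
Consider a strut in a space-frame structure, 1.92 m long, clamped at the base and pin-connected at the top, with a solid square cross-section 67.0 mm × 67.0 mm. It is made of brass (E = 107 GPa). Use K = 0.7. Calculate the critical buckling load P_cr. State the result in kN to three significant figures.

I = a⁴/12 = 67.0⁴/12 = 1.679×10^6 mm⁴
I = 1.679×10^6 mm⁴ = 1.679×10^-6 m⁴
Effective length L_e = K·L = 0.7 × 1.92 = 1.344 m
P_cr = π²EI / L_e² = π² × 107×10⁹ × 1.679×10^-6 / 1.344² = 9.818×10^5 N

P_cr ≈ 982 kN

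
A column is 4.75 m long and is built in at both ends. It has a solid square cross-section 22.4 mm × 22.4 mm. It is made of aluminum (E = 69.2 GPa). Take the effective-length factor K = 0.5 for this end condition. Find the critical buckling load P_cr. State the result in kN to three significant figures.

I = a⁴/12 = 22.4⁴/12 = 2.098×10^4 mm⁴
I = 2.098×10^4 mm⁴ = 2.098×10^-8 m⁴
Effective length L_e = K·L = 0.5 × 4.75 = 2.375 m
P_cr = π²EI / L_e² = π² × 69.2×10⁹ × 2.098×10^-8 / 2.375² = 2.540×10^3 N

P_cr ≈ 2.54 kN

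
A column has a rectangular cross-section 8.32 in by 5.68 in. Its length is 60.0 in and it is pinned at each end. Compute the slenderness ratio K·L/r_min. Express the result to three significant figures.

Buckling occurs about the weak axis: I_min = h·b³/12 with b = 5.68 in (the shorter side).
I_min = 8.32×5.68³/12 = 127.1 in⁴
A = 47.26 in²;  r_min = √(I/A) = √(127.1/47.26) = 1.640 in
L_e = K·L = 1 × 60.0 = 60.00 in
λ = L_e / r_min = 60.000 / 1.640 = 36.6

λ ≈ 36.6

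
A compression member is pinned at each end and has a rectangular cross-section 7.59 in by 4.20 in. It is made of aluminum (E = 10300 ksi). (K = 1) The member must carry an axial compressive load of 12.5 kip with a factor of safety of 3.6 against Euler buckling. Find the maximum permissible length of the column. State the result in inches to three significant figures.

Buckling occurs about the weak axis: I_min = h·b³/12 with b = 4.20 in (the shorter side).
I_min = 7.59×4.20³/12 = 46.86 in⁴
Required critical load P_cr = n·P = 3.6 × 12.5 = 45.00 kip = 4.500×10^4 lb
From P_cr = π²EI/(K·L)²:  L = (1/K)·√(π²EI/P_cr) = (1/1)·√(π²×1.03×10^7×46.86/4.500×10^4)
L = 325 in

L_max ≈ 325 in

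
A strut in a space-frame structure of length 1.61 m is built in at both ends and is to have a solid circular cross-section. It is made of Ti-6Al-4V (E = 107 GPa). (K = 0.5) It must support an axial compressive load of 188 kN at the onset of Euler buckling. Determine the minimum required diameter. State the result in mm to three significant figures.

L_e = K·L = 0.5 × 1.61 = 0.8050 m
Required I = P_cr·L_e²/(π²E) = 1.880×10^5 × 0.8050² / (π² × 1.07×10^11) = 1.154×10^-7 m⁴
I_req = 1.154×10^5 mm⁴
Solid circle: I = πd⁴/64  ⇒  d = (64I/π)^(1/4) = (64×1.154×10^5/π)^(1/4) = 39.2 mm

d ≈ 39.2 mm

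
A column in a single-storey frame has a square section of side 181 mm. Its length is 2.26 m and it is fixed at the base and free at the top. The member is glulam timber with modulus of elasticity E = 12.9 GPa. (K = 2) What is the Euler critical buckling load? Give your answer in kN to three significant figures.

P_cr ≈ 557 kN

I = a⁴/12 = 181⁴/12 = 8.944×10^7 mm⁴
I = 8.944×10^7 mm⁴ = 8.944×10^-5 m⁴
Effective length L_e = K·L = 2 × 2.26 = 4.520 m
P_cr = π²EI / L_e² = π² × 12.9×10⁹ × 8.944×10^-5 / 4.520² = 5.574×10^5 N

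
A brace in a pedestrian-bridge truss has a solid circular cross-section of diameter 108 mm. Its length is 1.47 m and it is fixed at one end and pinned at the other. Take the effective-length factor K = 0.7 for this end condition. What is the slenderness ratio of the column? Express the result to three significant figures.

I = πd⁴/64 = π×108⁴/64 = 6.678×10^6 mm⁴
A = 9.161×10^3 mm²;  r_min = √(I/A) = √(6.678×10^6/9.161×10^3) = 27.00 mm
L_e = K·L = 0.7 × 1.47 m = 1.029 m = 1029.0 mm
λ = L_e / r_min = 1029.0 / 27.00 = 38.1

λ ≈ 38.1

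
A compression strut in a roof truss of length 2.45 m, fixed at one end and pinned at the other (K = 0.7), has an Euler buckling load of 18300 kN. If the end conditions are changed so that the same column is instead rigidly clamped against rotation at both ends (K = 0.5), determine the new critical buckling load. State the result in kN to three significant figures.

P_cr ≈ 35900 kN

P_cr ∝ 1/K², so P_cr,new = P_cr,old × (K_old/K_new)² = 18300 × (0.7/0.5)²
= 18300 × 1.960 = 35900 kN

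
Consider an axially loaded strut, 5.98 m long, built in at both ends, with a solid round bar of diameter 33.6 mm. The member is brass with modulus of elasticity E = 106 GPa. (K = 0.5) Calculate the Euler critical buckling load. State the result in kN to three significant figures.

I = πd⁴/64 = π×33.6⁴/64 = 6.256×10^4 mm⁴
I = 6.256×10^4 mm⁴ = 6.256×10^-8 m⁴
Effective length L_e = K·L = 0.5 × 5.98 = 2.990 m
P_cr = π²EI / L_e² = π² × 106×10⁹ × 6.256×10^-8 / 2.990² = 7.321×10^3 N

P_cr ≈ 7.32 kN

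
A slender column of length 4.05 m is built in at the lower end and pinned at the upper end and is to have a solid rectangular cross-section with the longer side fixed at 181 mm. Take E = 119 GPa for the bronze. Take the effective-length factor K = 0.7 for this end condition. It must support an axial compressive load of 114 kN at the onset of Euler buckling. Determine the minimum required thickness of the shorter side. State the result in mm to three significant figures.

b ≈ 37.3 mm

L_e = K·L = 0.7 × 4.05 = 2.835 m
Required I = P_cr·L_e²/(π²E) = 1.140×10^5 × 2.835² / (π² × 1.19×10^11) = 7.801×10^-7 m⁴
I_req = 7.801×10^5 mm⁴
Rectangle, weak axis: I_min = h·b³/12 with h = 181 mm fixed  ⇒  b = (12I/h)^(1/3) = 37.3 mm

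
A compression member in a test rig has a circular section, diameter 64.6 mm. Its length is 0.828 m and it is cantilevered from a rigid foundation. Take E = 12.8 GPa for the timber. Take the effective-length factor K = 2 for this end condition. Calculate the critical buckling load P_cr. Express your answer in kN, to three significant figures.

I = πd⁴/64 = π×64.6⁴/64 = 8.549×10^5 mm⁴
I = 8.549×10^5 mm⁴ = 8.549×10^-7 m⁴
Effective length L_e = K·L = 2 × 0.828 = 1.656 m
P_cr = π²EI / L_e² = π² × 12.8×10⁹ × 8.549×10^-7 / 1.656² = 3.938×10^4 N

P_cr ≈ 39.4 kN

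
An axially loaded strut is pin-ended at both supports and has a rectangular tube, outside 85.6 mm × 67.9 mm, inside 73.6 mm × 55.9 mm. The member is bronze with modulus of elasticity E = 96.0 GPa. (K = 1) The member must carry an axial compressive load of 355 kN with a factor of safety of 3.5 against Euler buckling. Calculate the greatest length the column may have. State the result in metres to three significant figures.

L_max ≈ 0.941 m

Weak-axis I_min = (h_o·b_o³ − h_i·b_i³)/12 with b_o = 67.9, b_i = 55.90 mm (shorter outer/inner sides).
I_min = (85.6×67.9³ − 73.60×55.90³)/12 = 1.162×10^6 mm⁴
I = 1.162×10^-6 m⁴
Required critical load P_cr = n·P = 3.5 × 355 = 1242 kN = 1.242×10^6 N
From P_cr = π²EI/(K·L)²:  L = (1/K)·√(π²EI/P_cr) = (1/1)·√(π²×9.60×10^10×1.162×10^-6/1.242×10^6)
L = 0.941 m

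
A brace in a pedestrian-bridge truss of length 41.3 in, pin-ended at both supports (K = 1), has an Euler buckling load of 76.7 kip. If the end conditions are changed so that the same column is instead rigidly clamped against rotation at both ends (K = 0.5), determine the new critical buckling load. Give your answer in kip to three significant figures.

P_cr ∝ 1/K², so P_cr,new = P_cr,old × (K_old/K_new)² = 76.7 × (1/0.5)²
= 76.7 × 4.000 = 307 kip

P_cr ≈ 307 kip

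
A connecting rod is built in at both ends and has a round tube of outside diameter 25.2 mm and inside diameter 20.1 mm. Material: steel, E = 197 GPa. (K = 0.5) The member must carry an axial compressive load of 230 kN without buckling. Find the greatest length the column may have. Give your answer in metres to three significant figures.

L_max ≈ 0.631 m

d_o = 25.2 mm, d_i = 20.1 mm
I = π(d_o⁴ − d_i⁴)/64 = π(25.2⁴ − 20.10⁴)/64 = 1.178×10^4 mm⁴
I = 1.178×10^-8 m⁴
At the buckling limit P_cr = P = 2.300×10^5 N
From P_cr = π²EI/(K·L)²:  L = (1/K)·√(π²EI/P_cr) = (1/0.5)·√(π²×1.97×10^11×1.178×10^-8/2.300×10^5)
L = 0.631 m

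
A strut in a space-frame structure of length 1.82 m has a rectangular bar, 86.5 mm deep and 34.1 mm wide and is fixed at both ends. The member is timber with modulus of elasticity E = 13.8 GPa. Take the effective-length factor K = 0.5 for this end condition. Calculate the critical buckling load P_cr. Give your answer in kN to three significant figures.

Buckling occurs about the weak axis: I_min = h·b³/12 with b = 34.1 mm (the shorter side).
I_min = 86.5×34.1³/12 = 2.858×10^5 mm⁴
I = 2.858×10^5 mm⁴ = 2.858×10^-7 m⁴
Effective length L_e = K·L = 0.5 × 1.82 = 0.9100 m
P_cr = π²EI / L_e² = π² × 13.8×10⁹ × 2.858×10^-7 / 0.9100² = 4.701×10^4 N

P_cr ≈ 47.0 kN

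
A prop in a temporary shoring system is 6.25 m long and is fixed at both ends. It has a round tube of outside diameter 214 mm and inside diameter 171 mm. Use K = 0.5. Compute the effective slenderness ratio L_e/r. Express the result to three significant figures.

d_o = 214 mm, d_i = 171 mm
I = π(d_o⁴ − d_i⁴)/64 = π(214⁴ − 171.0⁴)/64 = 6.098×10^7 mm⁴
A = 1.300×10^4 mm²;  r_min = √(I/A) = √(6.098×10^7/1.300×10^4) = 68.48 mm
L_e = K·L = 0.5 × 6.25 m = 3.125 m = 3125.0 mm
λ = L_e / r_min = 3125.0 / 68.48 = 45.6

λ ≈ 45.6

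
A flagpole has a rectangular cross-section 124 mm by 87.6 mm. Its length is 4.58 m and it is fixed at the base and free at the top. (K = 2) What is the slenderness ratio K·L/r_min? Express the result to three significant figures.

λ ≈ 362

For a rectangle r_min = b/√12 = 87.6/√12 = 25.29 mm
L_e = K·L = 2 × 4.58 m = 9.160 m = 9160.0 mm
λ = L_e / r_min = 9160.0 / 25.29 = 362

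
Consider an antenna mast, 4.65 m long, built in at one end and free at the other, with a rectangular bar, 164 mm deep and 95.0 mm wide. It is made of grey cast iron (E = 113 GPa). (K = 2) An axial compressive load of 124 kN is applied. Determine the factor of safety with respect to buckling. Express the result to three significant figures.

n ≈ 1.22

Buckling occurs about the weak axis: I_min = h·b³/12 with b = 95.0 mm (the shorter side).
I_min = 164×95.0³/12 = 1.172×10^7 mm⁴
I = 1.172×10^7 mm⁴ = 1.172×10^-5 m⁴
Effective length L_e = K·L = 2 × 4.65 = 9.300 m
P_cr = π²EI / L_e² = π² × 113×10⁹ × 1.172×10^-5 / 9.300² = 1.511×10^5 N
Factor of safety n = P_cr / P = 151.09 / 124 = 1.22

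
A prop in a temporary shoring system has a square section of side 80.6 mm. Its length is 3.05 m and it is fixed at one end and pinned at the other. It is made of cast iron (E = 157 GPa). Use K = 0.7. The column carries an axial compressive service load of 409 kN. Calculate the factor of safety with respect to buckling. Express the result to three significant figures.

n ≈ 2.92

I = a⁴/12 = 80.6⁴/12 = 3.517×10^6 mm⁴
I = 3.517×10^6 mm⁴ = 3.517×10^-6 m⁴
Effective length L_e = K·L = 0.7 × 3.05 = 2.135 m
P_cr = π²EI / L_e² = π² × 157×10⁹ × 3.517×10^-6 / 2.135² = 1.196×10^6 N
Factor of safety n = P_cr / P = 1195.5 / 409 = 2.92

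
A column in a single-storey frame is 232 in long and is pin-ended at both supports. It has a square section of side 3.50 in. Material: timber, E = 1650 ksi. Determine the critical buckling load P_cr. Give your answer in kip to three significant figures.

I = a⁴/12 = 3.50⁴/12 = 12.51 in⁴
Effective length L_e = K·L = 1 × 232 = 232.0 in
P_cr = π²EI / L_e² = π² × 1650×10³ × 12.51 / 232.0² = 3.784×10^3 lb

P_cr ≈ 3.78 kip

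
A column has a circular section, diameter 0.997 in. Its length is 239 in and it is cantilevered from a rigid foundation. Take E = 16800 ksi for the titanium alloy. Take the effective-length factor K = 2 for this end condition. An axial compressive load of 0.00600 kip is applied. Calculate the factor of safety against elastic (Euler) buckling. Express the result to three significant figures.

n ≈ 5.87

I = πd⁴/64 = π×0.997⁴/64 = 4.850×10^-2 in⁴
Effective length L_e = K·L = 2 × 239 = 478.0 in
P_cr = π²EI / L_e² = π² × 16800×10³ × 4.850×10^-2 / 478.0² = 35.20 lb
Factor of safety n = P_cr / P = 0.035197 / 0.00600 = 5.87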